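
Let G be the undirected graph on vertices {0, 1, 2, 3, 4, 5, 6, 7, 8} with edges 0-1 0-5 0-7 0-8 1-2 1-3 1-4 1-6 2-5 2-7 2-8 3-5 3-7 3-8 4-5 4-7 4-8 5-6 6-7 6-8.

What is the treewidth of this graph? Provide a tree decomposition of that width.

Treewidth 4.
One optimal decomposition is:
Bags: B1 = {1, 5, 6, 7, 8}  B2 = {1, 2, 5, 7, 8}  B3 = {1, 4, 5, 7, 8}  B4 = {1, 3, 5, 7, 8}  B5 = {0, 1, 5, 7, 8}
Tree: B1–B2, B2–B3, B3–B4, B4–B5

Every bag has size at most 5, so the width is 5 − 1 = 4 and tw(G) ≤ 4. For the lower bound: the 5 vertex sets {5,6}, {2,8}, {4,7}, {1}, {3} are disjoint, each induces a connected subgraph, and every pair is joined by at least one edge of G. Contracting each set to a single vertex therefore yields K_{5} as a minor, and since treewidth is minor-monotone, tw(G) ≥ tw(K_{5}) = 4. Therefore the treewidth is 4.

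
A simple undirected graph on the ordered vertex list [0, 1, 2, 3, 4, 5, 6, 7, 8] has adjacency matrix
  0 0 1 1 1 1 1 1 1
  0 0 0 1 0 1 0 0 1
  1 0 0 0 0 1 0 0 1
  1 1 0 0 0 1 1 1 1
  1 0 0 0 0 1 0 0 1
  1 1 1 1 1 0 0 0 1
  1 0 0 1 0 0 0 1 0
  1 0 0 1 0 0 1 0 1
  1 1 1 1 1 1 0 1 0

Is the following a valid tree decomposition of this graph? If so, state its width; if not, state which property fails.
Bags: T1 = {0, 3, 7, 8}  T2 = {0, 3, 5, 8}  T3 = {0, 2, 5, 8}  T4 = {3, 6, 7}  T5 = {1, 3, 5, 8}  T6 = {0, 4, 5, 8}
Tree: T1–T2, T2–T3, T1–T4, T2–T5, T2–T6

No — edge (0,6) lies in no bag.

A tree decomposition must satisfy three properties: every vertex lies in some bag; for every edge, both endpoints lie together in some bag; and for every vertex, the bags containing it form a connected subtree. Here edge (0,6) lies in no bag, so the decomposition is invalid.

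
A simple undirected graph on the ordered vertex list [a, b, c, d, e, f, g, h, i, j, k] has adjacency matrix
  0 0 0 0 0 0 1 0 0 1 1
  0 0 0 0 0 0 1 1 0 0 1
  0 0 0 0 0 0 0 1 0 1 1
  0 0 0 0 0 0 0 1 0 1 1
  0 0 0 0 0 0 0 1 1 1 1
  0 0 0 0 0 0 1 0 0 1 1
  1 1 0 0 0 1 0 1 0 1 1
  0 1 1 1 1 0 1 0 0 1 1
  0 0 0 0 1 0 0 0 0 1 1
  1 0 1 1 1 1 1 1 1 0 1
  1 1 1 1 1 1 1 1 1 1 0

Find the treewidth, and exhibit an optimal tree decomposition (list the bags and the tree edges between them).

The largest bag has 4 vertices, giving width 3; this decomposition certifies tw(G) ≤ 3. On the other hand G contains the 4-clique {a, g, j, k}. A clique must lie in a single bag of any decomposition, so no decomposition can have width below 3. Therefore the treewidth is 3.

Treewidth 3.
One such decomposition:
Bags: B1 = {e, i, j, k}  B2 = {e, h, j, k}  B3 = {g, h, j, k}  B4 = {a, g, j, k}  B5 = {d, h, j, k}  B6 = {f, g, j, k}  B7 = {c, h, j, k}  B8 = {b, g, h, k}
Tree: B1–B2, B2–B3, B3–B4, B2–B5, B3–B6, B3–B7, B3–B8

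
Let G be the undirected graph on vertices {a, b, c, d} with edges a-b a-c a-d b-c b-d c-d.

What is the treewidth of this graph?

A width-3 tree decomposition is:
Bags: B1 = {a, b, c, d}
Tree: (single bag)
A single bag containing all 4 vertices is trivially a valid decomposition of width 3. For the lower bound, the 4 vertices {a, b, c, d} are pairwise adjacent, and any tree decomposition puts a clique entirely inside one bag — forcing width ≥ 3. The upper and lower bounds meet at 3, so that is the treewidth.

3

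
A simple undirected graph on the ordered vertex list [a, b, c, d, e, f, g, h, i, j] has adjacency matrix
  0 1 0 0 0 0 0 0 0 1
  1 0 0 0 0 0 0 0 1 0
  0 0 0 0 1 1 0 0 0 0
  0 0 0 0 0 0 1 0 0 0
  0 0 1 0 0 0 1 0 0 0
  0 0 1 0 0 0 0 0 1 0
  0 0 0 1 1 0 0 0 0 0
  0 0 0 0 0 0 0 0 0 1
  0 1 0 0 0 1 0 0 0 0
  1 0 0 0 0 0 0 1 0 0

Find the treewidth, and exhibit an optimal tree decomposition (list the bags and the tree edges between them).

Treewidth 1.
Bags: B1 = {d, g}  B2 = {e, g}  B3 = {c, e}  B4 = {c, f}  B5 = {f, i}  B6 = {b, i}  B7 = {a, b}  B8 = {a, j}  B9 = {h, j}
Tree: B1–B2, B2–B3, B3–B4, B4–B5, B5–B6, B6–B7, B7–B8, B8–B9

Each bag holds 2 vertices, so the decomposition has width 1, which upper-bounds the treewidth. G has an edge, so its treewidth is at least 1. Hence tw(G) = 1 exactly.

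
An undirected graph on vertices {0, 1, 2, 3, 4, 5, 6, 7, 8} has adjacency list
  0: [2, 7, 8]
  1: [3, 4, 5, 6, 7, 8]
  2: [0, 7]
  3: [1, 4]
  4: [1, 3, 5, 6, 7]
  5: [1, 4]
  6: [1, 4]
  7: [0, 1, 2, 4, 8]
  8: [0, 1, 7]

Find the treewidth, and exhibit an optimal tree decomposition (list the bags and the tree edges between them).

Treewidth 2.
One optimal decomposition is:
Bags: B1 = {1, 4, 7}  B2 = {1, 7, 8}  B3 = {1, 4, 6}  B4 = {1, 4, 5}  B5 = {0, 7, 8}  B6 = {1, 3, 4}  B7 = {0, 2, 7}
Tree: B1–B2, B1–B3, B3–B4, B2–B5, B1–B6, B5–B7

Every bag has size at most 3, so the width is 3 − 1 = 2 and tw(G) ≤ 2. For the lower bound, the 3 vertices {0, 7, 8} are pairwise adjacent, and any tree decomposition puts a clique entirely inside one bag — forcing width ≥ 2. Combining the bounds, tw(G) = 2.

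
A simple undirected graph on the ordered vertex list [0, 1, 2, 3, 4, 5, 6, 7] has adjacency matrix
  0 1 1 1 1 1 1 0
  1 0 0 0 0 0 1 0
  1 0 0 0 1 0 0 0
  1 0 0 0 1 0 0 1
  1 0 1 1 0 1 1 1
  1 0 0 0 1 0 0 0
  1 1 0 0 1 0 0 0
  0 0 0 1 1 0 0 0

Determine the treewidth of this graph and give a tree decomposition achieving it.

The largest bag has 3 vertices, giving width 2; this decomposition certifies tw(G) ≤ 2. Conversely, {0, 1, 6} is a clique of size 3, and the vertices of any clique must share a bag in every tree decomposition; so some bag has ≥ 3 vertices and tw(G) ≥ 2. Combining the bounds, tw(G) = 2.

Treewidth 2.
One optimal decomposition is:
Bags: B1 = {3, 4, 7}  B2 = {0, 3, 4}  B3 = {0, 4, 5}  B4 = {0, 2, 4}  B5 = {0, 4, 6}  B6 = {0, 1, 6}
Tree: B1–B2, B2–B3, B2–B4, B3–B5, B5–B6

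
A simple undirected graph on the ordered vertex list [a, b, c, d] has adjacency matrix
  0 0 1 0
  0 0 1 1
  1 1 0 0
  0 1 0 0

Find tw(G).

A width-1 tree decomposition is:
Bags: B1 = {b, d}  B2 = {b, c}  B3 = {a, c}
Tree: B1–B2, B2–B3
The largest bag has 2 vertices, giving width 1; this decomposition certifies tw(G) ≤ 1. Any graph with an edge has treewidth ≥ 1, and G has the edge d–b. Therefore the treewidth is 1.

1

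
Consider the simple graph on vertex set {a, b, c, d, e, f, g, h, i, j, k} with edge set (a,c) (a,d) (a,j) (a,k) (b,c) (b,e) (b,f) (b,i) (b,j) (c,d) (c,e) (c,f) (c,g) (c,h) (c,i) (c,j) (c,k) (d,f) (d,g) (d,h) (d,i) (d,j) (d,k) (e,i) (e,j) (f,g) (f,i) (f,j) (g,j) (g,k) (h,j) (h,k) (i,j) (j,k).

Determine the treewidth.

A width-4 tree decomposition is:
Bags: B1 = {c, d, g, j, k}  B2 = {c, d, f, g, j}  B3 = {c, d, f, i, j}  B4 = {a, c, d, j, k}  B5 = {c, d, h, j, k}  B6 = {b, c, f, i, j}  B7 = {b, c, e, i, j}
Tree: B1–B2, B2–B3, B1–B4, B1–B5, B3–B6, B6–B7
Every bag has size at most 5, so the width is 5 − 1 = 4 and tw(G) ≤ 4. Conversely, {c, d, f, g, j} is a clique of size 5, and the vertices of any clique must share a bag in every tree decomposition; so some bag has ≥ 5 vertices and tw(G) ≥ 4. Therefore the treewidth is 4.

4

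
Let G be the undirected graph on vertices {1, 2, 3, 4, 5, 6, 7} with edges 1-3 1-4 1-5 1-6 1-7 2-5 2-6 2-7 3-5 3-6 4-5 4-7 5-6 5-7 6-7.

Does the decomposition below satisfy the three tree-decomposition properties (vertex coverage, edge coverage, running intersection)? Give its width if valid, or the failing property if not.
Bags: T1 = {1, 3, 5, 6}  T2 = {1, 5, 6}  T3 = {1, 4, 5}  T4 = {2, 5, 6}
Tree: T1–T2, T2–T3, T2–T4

No — vertex 7 appears in no bag.

A tree decomposition must satisfy three properties: every vertex lies in some bag; for every edge, both endpoints lie together in some bag; and for every vertex, the bags containing it form a connected subtree. Here vertex 7 appears in no bag, so the decomposition is invalid.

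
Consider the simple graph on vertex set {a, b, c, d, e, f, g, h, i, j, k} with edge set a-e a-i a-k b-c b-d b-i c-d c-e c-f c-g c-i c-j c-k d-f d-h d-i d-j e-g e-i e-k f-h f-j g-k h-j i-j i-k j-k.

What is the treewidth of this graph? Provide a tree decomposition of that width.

Treewidth 3.
One optimal decomposition is:
Bags: B1 = {c, e, i, k}  B2 = {c, i, j, k}  B3 = {c, d, i, j}  B4 = {c, e, g, k}  B5 = {c, d, f, j}  B6 = {a, e, i, k}  B7 = {d, f, h, j}  B8 = {b, c, d, i}
Tree: B1–B2, B2–B3, B1–B4, B3–B5, B1–B6, B5–B7, B3–B8

The largest bag has 4 vertices, giving width 3; this decomposition certifies tw(G) ≤ 3. On the other hand G contains the 4-clique {d, f, h, j}. A clique must lie in a single bag of any decomposition, so no decomposition can have width below 3. Combining the bounds, tw(G) = 3.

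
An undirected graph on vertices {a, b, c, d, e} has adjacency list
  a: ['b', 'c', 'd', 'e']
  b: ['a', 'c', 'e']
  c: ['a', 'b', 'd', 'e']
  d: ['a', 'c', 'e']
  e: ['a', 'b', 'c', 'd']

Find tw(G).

3

A width-3 tree decomposition is:
Bags: B1 = {a, c, d, e}  B2 = {a, b, c, e}
Tree: B1–B2
Every bag has size at most 4, so the width is 4 − 1 = 3 and tw(G) ≤ 3. For the lower bound, the 4 vertices {a, c, d, e} are pairwise adjacent, and any tree decomposition puts a clique entirely inside one bag — forcing width ≥ 3. Hence tw(G) = 3 exactly.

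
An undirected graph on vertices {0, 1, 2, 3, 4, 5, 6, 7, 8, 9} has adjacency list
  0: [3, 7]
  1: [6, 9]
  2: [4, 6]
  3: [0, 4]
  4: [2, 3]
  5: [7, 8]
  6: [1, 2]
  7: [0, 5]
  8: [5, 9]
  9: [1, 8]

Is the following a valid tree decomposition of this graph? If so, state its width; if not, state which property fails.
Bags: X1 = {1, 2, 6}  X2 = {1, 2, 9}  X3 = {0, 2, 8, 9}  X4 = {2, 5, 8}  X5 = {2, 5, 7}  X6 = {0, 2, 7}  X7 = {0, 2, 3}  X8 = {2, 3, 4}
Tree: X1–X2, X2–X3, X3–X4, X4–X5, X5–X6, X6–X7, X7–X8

A tree decomposition must satisfy three properties: every vertex lies in some bag; for every edge, both endpoints lie together in some bag; and for every vertex, the bags containing it form a connected subtree. Here bags containing vertex 0 are not connected in the tree, so the decomposition is invalid.

No — bags containing vertex 0 are not connected in the tree.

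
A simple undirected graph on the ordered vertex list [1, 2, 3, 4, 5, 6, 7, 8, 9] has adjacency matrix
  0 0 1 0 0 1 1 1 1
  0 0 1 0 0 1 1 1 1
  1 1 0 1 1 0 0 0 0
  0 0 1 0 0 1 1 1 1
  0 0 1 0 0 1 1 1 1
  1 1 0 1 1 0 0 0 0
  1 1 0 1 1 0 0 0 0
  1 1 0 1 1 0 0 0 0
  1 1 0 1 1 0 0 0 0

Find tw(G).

4

A width-4 tree decomposition is:
Bags: B1 = {1, 2, 4, 5, 6}  B2 = {1, 2, 4, 5, 7}  B3 = {1, 2, 3, 4, 5}  B4 = {1, 2, 4, 5, 9}  B5 = {1, 2, 4, 5, 8}
Tree: B1–B2, B2–B3, B3–B4, B4–B5
Each bag holds 5 vertices, so the decomposition has width 4, which upper-bounds the treewidth. For the lower bound: the 5 vertex sets {4,6}, {1,7}, {3,5}, {2}, {9} are disjoint, each induces a connected subgraph, and every pair is joined by at least one edge of G. Contracting each set to a single vertex therefore yields K_{5} as a minor, and since treewidth is minor-monotone, tw(G) ≥ tw(K_{5}) = 4. Combining the bounds, tw(G) = 4.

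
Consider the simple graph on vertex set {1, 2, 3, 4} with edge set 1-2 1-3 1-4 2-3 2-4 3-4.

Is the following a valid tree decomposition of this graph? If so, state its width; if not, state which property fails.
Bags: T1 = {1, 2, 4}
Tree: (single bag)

A tree decomposition must satisfy three properties: every vertex lies in some bag; for every edge, both endpoints lie together in some bag; and for every vertex, the bags containing it form a connected subtree. Here vertex 3 appears in no bag, so the decomposition is invalid.

No — vertex 3 appears in no bag.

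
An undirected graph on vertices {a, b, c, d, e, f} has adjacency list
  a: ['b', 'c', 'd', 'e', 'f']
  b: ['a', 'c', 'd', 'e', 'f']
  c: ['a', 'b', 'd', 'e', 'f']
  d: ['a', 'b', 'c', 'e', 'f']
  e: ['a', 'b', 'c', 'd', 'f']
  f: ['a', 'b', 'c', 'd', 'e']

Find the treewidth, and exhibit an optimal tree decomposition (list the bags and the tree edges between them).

Treewidth 5.
One such decomposition:
Bags: B1 = {a, b, c, d, e, f}
Tree: (single bag)

With just one bag of size 6, the width is 6 − 1 = 5, so tw(G) ≤ 5. For the lower bound, the 6 vertices {a, b, c, d, e, f} are pairwise adjacent, and any tree decomposition puts a clique entirely inside one bag — forcing width ≥ 5. Therefore the treewidth is 5.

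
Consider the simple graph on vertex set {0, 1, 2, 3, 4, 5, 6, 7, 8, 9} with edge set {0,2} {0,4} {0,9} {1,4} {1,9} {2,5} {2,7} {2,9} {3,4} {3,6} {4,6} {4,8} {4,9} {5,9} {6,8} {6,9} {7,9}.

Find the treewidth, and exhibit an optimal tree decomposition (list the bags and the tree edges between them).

Treewidth 2.
Bags: B1 = {0, 4, 9}  B2 = {0, 2, 9}  B3 = {2, 7, 9}  B4 = {4, 6, 9}  B5 = {1, 4, 9}  B6 = {3, 4, 6}  B7 = {2, 5, 9}  B8 = {4, 6, 8}
Tree: B1–B2, B2–B3, B1–B4, B1–B5, B4–B6, B2–B7, B4–B8

Every bag has size at most 3, so the width is 3 − 1 = 2 and tw(G) ≤ 2. Conversely, {4, 6, 8} is a clique of size 3, and the vertices of any clique must share a bag in every tree decomposition; so some bag has ≥ 3 vertices and tw(G) ≥ 2. Hence tw(G) = 2 exactly.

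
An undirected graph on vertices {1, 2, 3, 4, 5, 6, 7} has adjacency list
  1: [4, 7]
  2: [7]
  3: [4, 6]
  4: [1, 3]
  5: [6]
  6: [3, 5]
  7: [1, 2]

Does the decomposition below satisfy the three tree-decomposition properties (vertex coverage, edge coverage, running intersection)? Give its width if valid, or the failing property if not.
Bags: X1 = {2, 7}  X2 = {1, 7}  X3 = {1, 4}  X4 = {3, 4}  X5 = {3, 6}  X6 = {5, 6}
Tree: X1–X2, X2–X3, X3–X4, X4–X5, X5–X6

Every vertex of G appears in some bag (union = {1, 2, 3, 4, 5, 6, 7}); every edge is covered by a bag; and for each vertex v the set of bags containing v is connected in the bag tree. The decomposition is therefore valid. The largest bag has 2 vertices, so the width is 1.

Yes; width 1.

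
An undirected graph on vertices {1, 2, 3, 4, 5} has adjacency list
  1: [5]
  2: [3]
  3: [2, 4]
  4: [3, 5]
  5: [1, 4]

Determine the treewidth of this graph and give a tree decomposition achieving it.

Treewidth 1.
One such decomposition:
Bags: B1 = {2, 3}  B2 = {3, 4}  B3 = {4, 5}  B4 = {1, 5}
Tree: B1–B2, B2–B3, B3–B4

Every bag has size at most 2, so the width is 2 − 1 = 1 and tw(G) ≤ 1. G has an edge, so its treewidth is at least 1. Therefore the treewidth is 1.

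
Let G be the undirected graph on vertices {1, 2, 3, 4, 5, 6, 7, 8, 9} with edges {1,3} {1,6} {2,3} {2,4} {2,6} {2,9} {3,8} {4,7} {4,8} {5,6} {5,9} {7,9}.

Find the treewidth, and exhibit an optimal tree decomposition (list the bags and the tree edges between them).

The largest bag has 4 vertices, giving width 3; this decomposition certifies tw(G) ≤ 3. For the lower bound: the 4 vertex sets {1,3,8}, {4}, {2}, {5,6,7,9} are disjoint, each induces a connected subgraph, and every pair is joined by at least one edge of G. Contracting each set to a single vertex therefore yields K_{4} as a minor, and since treewidth is minor-monotone, tw(G) ≥ tw(K_{4}) = 3. Combining the bounds, tw(G) = 3.

Treewidth 3.
One optimal decomposition is:
Bags: B1 = {1, 3, 4, 8}  B2 = {1, 2, 3, 4}  B3 = {1, 2, 4, 6}  B4 = {2, 4, 6, 7}  B5 = {2, 6, 7, 9}  B6 = {5, 6, 7, 9}
Tree: B1–B2, B2–B3, B3–B4, B4–B5, B5–B6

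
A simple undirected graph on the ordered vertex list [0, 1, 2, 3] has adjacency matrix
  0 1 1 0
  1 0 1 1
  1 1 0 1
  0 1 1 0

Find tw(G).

A width-2 tree decomposition is:
Bags: B1 = {1, 2, 3}  B2 = {0, 1, 2}
Tree: B1–B2
Each bag holds 3 vertices, so the decomposition has width 2, which upper-bounds the treewidth. For the lower bound, the 3 vertices {0, 1, 2} are pairwise adjacent, and any tree decomposition puts a clique entirely inside one bag — forcing width ≥ 2. Therefore the treewidth is 2.

2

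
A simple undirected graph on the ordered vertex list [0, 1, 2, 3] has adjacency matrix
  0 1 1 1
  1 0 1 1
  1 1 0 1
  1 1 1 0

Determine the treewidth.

3

A width-3 tree decomposition is:
Bags: B1 = {0, 1, 2, 3}
Tree: (single bag)
With just one bag of size 4, the width is 4 − 1 = 3, so tw(G) ≤ 3. On the other hand G contains the 4-clique {0, 1, 2, 3}. A clique must lie in a single bag of any decomposition, so no decomposition can have width below 3. Therefore the treewidth is 3.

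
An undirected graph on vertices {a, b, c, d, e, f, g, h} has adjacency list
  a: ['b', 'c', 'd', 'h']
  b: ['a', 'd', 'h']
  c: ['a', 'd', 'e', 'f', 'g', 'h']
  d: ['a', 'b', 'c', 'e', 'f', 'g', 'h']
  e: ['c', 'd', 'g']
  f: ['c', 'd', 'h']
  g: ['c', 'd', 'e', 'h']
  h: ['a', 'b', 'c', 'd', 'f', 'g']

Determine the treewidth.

A width-3 tree decomposition is:
Bags: B1 = {c, d, f, h}  B2 = {c, d, g, h}  B3 = {a, c, d, h}  B4 = {c, d, e, g}  B5 = {a, b, d, h}
Tree: B1–B2, B1–B3, B2–B4, B3–B5
The largest bag has 4 vertices, giving width 3; this decomposition certifies tw(G) ≤ 3. Conversely, {c, d, e, g} is a clique of size 4, and the vertices of any clique must share a bag in every tree decomposition; so some bag has ≥ 4 vertices and tw(G) ≥ 3. Therefore the treewidth is 3.

3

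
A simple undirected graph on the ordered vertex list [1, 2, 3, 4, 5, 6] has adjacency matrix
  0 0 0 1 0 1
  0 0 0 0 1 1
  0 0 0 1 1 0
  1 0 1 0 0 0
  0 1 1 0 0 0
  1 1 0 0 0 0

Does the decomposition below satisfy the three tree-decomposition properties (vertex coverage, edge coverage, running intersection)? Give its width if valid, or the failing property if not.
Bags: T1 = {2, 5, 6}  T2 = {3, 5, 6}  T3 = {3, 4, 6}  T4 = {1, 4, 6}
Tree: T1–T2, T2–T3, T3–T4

Yes; width 2.

Checking the three conditions: (i) the bags cover all of {1, 2, 3, 4, 5, 6}; (ii) for each edge, some bag contains both endpoints; (iii) the bags containing any fixed vertex form a subtree. All hold, so the decomposition is valid with width 3 − 1 = 2.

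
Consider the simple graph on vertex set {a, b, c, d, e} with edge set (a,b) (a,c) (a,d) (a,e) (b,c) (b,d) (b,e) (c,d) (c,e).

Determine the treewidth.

A width-3 tree decomposition is:
Bags: B1 = {a, b, c, e}  B2 = {a, b, c, d}
Tree: B1–B2
The largest bag has 4 vertices, giving width 3; this decomposition certifies tw(G) ≤ 3. Conversely, {a, b, c, d} is a clique of size 4, and the vertices of any clique must share a bag in every tree decomposition; so some bag has ≥ 4 vertices and tw(G) ≥ 3. Therefore the treewidth is 3.

3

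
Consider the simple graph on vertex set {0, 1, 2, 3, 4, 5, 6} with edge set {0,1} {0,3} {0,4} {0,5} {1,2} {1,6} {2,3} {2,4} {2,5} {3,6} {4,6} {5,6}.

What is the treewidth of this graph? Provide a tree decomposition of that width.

Each bag holds 4 vertices, so the decomposition has width 3, which upper-bounds the treewidth. For the lower bound: the 4 vertex sets {0,5}, {1,2}, {6}, {4} are disjoint, each induces a connected subgraph, and every pair is joined by at least one edge of G. Contracting each set to a single vertex therefore yields K_{4} as a minor, and since treewidth is minor-monotone, tw(G) ≥ tw(K_{4}) = 3. Hence tw(G) = 3 exactly.

Treewidth 3.
One such decomposition:
Bags: B1 = {0, 2, 5, 6}  B2 = {0, 1, 2, 6}  B3 = {0, 2, 4, 6}  B4 = {0, 2, 3, 6}
Tree: B1–B2, B2–B3, B3–B4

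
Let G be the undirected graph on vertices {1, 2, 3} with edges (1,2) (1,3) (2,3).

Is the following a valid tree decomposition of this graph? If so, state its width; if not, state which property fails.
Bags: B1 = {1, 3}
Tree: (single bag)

A tree decomposition must satisfy three properties: every vertex lies in some bag; for every edge, both endpoints lie together in some bag; and for every vertex, the bags containing it form a connected subtree. Here vertex 2 appears in no bag, so the decomposition is invalid.

No — vertex 2 appears in no bag.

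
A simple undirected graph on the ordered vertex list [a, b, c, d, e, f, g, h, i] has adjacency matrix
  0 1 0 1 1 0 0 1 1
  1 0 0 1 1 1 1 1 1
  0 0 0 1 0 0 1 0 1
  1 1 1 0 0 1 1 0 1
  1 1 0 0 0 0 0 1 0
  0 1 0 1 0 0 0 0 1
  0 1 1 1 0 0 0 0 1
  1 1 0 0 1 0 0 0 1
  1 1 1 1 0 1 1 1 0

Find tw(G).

A width-3 tree decomposition is:
Bags: B1 = {b, d, g, i}  B2 = {a, b, d, i}  B3 = {a, b, h, i}  B4 = {c, d, g, i}  B5 = {a, b, e, h}  B6 = {b, d, f, i}
Tree: B1–B2, B2–B3, B1–B4, B3–B5, B1–B6
The largest bag has 4 vertices, giving width 3; this decomposition certifies tw(G) ≤ 3. On the other hand G contains the 4-clique {c, d, g, i}. A clique must lie in a single bag of any decomposition, so no decomposition can have width below 3. Hence tw(G) = 3 exactly.

3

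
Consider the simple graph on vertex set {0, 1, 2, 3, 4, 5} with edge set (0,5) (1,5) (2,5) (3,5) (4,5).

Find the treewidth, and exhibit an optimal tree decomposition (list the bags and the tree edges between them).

Treewidth 1.
One such decomposition:
Bags: B1 = {2, 5}  B2 = {3, 5}  B3 = {1, 5}  B4 = {4, 5}  B5 = {0, 5}
Tree: B1–B2, B2–B3, B3–B4, B1–B5

Each bag holds 2 vertices, so the decomposition has width 1, which upper-bounds the treewidth. Any graph with an edge has treewidth ≥ 1, and G has the edge 5–2. Combining the bounds, tw(G) = 1.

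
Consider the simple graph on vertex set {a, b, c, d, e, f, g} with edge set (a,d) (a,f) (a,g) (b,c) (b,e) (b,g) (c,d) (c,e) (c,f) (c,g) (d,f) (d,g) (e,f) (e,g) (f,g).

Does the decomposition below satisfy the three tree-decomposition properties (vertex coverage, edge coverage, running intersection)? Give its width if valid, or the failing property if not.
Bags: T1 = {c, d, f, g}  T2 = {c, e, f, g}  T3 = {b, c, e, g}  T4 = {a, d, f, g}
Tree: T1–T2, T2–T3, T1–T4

Vertex coverage: the bags together contain {a, b, c, d, e, f, g}, the full vertex set. Edge coverage: each edge of G has both endpoints in at least one bag. Running intersection: for every vertex, the bags containing it form a connected subtree. All three properties hold, so this is a valid tree decomposition of width max|bag| − 1 = 3, and hence tw(G) ≤ 3.

Yes; width 3.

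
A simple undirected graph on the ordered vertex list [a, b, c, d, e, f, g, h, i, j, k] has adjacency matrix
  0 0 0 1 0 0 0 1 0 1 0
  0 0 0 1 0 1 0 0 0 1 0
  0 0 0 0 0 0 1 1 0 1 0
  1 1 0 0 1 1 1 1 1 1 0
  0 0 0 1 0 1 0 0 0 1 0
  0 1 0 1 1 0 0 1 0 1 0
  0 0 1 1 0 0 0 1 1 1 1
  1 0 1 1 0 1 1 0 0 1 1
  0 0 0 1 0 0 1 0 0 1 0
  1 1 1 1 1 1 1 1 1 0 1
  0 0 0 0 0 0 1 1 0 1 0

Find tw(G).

A width-3 tree decomposition is:
Bags: B1 = {d, g, h, j}  B2 = {d, g, i, j}  B3 = {g, h, j, k}  B4 = {a, d, h, j}  B5 = {d, f, h, j}  B6 = {c, g, h, j}  B7 = {b, d, f, j}  B8 = {d, e, f, j}
Tree: B1–B2, B1–B3, B1–B4, B4–B5, B1–B6, B5–B7, B7–B8
The largest bag has 4 vertices, giving width 3; this decomposition certifies tw(G) ≤ 3. On the other hand G contains the 4-clique {d, g, h, j}. A clique must lie in a single bag of any decomposition, so no decomposition can have width below 3. Combining the bounds, tw(G) = 3.

3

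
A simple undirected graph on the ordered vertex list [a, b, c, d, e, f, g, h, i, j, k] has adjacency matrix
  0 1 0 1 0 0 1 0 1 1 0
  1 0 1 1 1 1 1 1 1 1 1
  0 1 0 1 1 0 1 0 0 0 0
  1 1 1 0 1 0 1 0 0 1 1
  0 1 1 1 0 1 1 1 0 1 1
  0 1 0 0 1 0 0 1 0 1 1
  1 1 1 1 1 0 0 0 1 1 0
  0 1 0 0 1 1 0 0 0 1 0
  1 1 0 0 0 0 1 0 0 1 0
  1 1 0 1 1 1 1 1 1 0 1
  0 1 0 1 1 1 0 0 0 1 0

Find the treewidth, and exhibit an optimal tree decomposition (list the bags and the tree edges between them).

Every bag has size at most 5, so the width is 5 − 1 = 4 and tw(G) ≤ 4. Conversely, {b, d, e, g, j} is a clique of size 5, and the vertices of any clique must share a bag in every tree decomposition; so some bag has ≥ 5 vertices and tw(G) ≥ 4. The upper and lower bounds meet at 4, so that is the treewidth.

Treewidth 4.
Bags: B1 = {b, d, e, g, j}  B2 = {b, d, e, j, k}  B3 = {b, e, f, j, k}  B4 = {a, b, d, g, j}  B5 = {a, b, g, i, j}  B6 = {b, e, f, h, j}  B7 = {b, c, d, e, g}
Tree: B1–B2, B2–B3, B1–B4, B4–B5, B3–B6, B1–B7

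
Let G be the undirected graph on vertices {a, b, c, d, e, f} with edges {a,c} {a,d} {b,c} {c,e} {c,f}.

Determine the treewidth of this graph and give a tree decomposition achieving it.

Each bag holds 2 vertices, so the decomposition has width 1, which upper-bounds the treewidth. G has an edge, so its treewidth is at least 1. Therefore the treewidth is 1.

Treewidth 1.
One such decomposition:
Bags: B1 = {c, f}  B2 = {c, e}  B3 = {b, c}  B4 = {a, c}  B5 = {a, d}
Tree: B1–B2, B1–B3, B3–B4, B4–B5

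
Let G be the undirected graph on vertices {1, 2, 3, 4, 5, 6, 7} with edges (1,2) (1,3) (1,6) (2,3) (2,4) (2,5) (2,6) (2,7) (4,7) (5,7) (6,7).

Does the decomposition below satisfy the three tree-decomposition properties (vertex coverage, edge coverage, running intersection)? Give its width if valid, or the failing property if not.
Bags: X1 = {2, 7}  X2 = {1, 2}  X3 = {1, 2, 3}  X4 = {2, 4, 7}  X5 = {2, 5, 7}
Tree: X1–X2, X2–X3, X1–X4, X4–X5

No — vertex 6 appears in no bag.

A tree decomposition must satisfy three properties: every vertex lies in some bag; for every edge, both endpoints lie together in some bag; and for every vertex, the bags containing it form a connected subtree. Here vertex 6 appears in no bag, so the decomposition is invalid.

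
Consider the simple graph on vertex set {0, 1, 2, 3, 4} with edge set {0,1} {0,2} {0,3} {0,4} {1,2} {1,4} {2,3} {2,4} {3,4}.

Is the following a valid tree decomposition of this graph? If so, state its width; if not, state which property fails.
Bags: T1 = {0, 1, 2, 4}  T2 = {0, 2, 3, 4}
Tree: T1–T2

Yes; width 3.

Every vertex of G appears in some bag (union = {0, 1, 2, 3, 4}); every edge is covered by a bag; and for each vertex v the set of bags containing v is connected in the bag tree. The decomposition is therefore valid. The largest bag has 4 vertices, so the width is 3.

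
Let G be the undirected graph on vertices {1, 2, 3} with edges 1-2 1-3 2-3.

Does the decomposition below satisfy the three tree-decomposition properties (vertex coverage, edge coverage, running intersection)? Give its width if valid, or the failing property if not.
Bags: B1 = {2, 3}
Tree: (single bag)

No — vertex 1 appears in no bag.

A tree decomposition must satisfy three properties: every vertex lies in some bag; for every edge, both endpoints lie together in some bag; and for every vertex, the bags containing it form a connected subtree. Here vertex 1 appears in no bag, so the decomposition is invalid.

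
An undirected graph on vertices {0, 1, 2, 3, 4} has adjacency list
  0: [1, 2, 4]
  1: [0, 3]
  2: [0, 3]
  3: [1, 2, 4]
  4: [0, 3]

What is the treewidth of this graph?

2

A width-2 tree decomposition is:
Bags: B1 = {0, 1, 3}  B2 = {0, 2, 3}  B3 = {0, 3, 4}
Tree: B1–B2, B2–B3
The largest bag has 3 vertices, giving width 2; this decomposition certifies tw(G) ≤ 2. For the lower bound, G contains the cycle 0–1–3–2–0, so G is not a forest; only forests have treewidth ≤ 1, hence tw(G) ≥ 2. Combining the bounds, tw(G) = 2.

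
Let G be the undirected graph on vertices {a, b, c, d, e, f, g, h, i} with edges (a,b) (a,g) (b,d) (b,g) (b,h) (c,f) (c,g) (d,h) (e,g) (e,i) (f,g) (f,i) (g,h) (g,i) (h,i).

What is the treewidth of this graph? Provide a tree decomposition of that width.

Treewidth 2.
Bags: B1 = {b, g, h}  B2 = {g, h, i}  B3 = {f, g, i}  B4 = {b, d, h}  B5 = {a, b, g}  B6 = {c, f, g}  B7 = {e, g, i}
Tree: B1–B2, B2–B3, B1–B4, B1–B5, B3–B6, B3–B7

Each bag holds 3 vertices, so the decomposition has width 2, which upper-bounds the treewidth. On the other hand G contains the 3-clique {b, d, h}. A clique must lie in a single bag of any decomposition, so no decomposition can have width below 2. The upper and lower bounds meet at 2, so that is the treewidth.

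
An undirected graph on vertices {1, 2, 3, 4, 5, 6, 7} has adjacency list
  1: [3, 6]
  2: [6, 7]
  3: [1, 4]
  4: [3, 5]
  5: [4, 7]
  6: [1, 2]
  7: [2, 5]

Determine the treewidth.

2

A width-2 tree decomposition is:
Bags: B1 = {1, 2, 6}  B2 = {1, 2, 7}  B3 = {1, 5, 7}  B4 = {1, 4, 5}  B5 = {1, 3, 4}
Tree: B1–B2, B2–B3, B3–B4, B4–B5
The largest bag has 3 vertices, giving width 2; this decomposition certifies tw(G) ≤ 2. For the lower bound, G contains the cycle 1–6–2–7–5–4–3–1, so G is not a forest; only forests have treewidth ≤ 1, hence tw(G) ≥ 2. Therefore the treewidth is 2.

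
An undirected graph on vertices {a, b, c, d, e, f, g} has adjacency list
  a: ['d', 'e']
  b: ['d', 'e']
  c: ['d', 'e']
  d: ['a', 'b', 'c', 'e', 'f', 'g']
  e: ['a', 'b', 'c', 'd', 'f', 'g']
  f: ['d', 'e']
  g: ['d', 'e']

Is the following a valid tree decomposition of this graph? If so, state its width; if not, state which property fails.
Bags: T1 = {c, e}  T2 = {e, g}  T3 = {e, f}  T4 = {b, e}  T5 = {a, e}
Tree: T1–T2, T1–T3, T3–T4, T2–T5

A tree decomposition must satisfy three properties: every vertex lies in some bag; for every edge, both endpoints lie together in some bag; and for every vertex, the bags containing it form a connected subtree. Here vertex d appears in no bag, so the decomposition is invalid.

No — vertex d appears in no bag.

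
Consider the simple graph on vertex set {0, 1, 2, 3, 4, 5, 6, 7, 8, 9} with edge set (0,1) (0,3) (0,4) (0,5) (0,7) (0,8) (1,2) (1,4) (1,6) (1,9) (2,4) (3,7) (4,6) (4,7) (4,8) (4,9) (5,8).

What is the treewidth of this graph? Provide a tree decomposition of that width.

Each bag holds 3 vertices, so the decomposition has width 2, which upper-bounds the treewidth. On the other hand G contains the 3-clique {0, 3, 7}. A clique must lie in a single bag of any decomposition, so no decomposition can have width below 2. Combining the bounds, tw(G) = 2.

Treewidth 2.
One optimal decomposition is:
Bags: B1 = {0, 1, 4}  B2 = {0, 4, 7}  B3 = {1, 2, 4}  B4 = {1, 4, 9}  B5 = {0, 4, 8}  B6 = {0, 5, 8}  B7 = {0, 3, 7}  B8 = {1, 4, 6}
Tree: B1–B2, B1–B3, B1–B4, B1–B5, B5–B6, B2–B7, B1–B8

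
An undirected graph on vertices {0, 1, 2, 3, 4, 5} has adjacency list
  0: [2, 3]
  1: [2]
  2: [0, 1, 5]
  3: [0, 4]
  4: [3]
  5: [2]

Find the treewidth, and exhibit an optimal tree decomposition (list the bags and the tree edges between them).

Treewidth 1.
Bags: B1 = {0, 3}  B2 = {0, 2}  B3 = {1, 2}  B4 = {2, 5}  B5 = {3, 4}
Tree: B1–B2, B2–B3, B3–B4, B1–B5

Every bag has size at most 2, so the width is 2 − 1 = 1 and tw(G) ≤ 1. Since G has at least one edge (e.g. 0–3), it is not an edgeless graph, so tw(G) ≥ 1. Therefore the treewidth is 1.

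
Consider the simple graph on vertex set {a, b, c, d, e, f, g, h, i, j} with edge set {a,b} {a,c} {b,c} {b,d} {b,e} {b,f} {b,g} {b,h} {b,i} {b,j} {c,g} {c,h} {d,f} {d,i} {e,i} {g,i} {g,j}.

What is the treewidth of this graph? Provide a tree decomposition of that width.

The largest bag has 3 vertices, giving width 2; this decomposition certifies tw(G) ≤ 2. On the other hand G contains the 3-clique {b, d, f}. A clique must lie in a single bag of any decomposition, so no decomposition can have width below 2. The upper and lower bounds meet at 2, so that is the treewidth.

Treewidth 2.
Bags: B1 = {b, c, g}  B2 = {b, g, i}  B3 = {a, b, c}  B4 = {b, d, i}  B5 = {b, g, j}  B6 = {b, c, h}  B7 = {b, e, i}  B8 = {b, d, f}
Tree: B1–B2, B1–B3, B2–B4, B2–B5, B1–B6, B2–B7, B4–B8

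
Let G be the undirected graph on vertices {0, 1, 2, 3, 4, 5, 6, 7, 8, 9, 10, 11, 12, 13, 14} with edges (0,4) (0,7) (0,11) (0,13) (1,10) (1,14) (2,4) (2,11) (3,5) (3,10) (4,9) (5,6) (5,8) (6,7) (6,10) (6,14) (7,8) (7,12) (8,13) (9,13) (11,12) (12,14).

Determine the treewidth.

3

A width-3 tree decomposition is:
Bags: B1 = {2, 4, 9, 13}  B2 = {0, 2, 4, 13}  B3 = {0, 2, 11, 13}  B4 = {0, 8, 11, 13}  B5 = {0, 7, 8, 11}  B6 = {7, 8, 11, 12}  B7 = {5, 7, 8, 12}  B8 = {5, 6, 7, 12}  B9 = {5, 6, 12, 14}  B10 = {3, 5, 6, 14}  B11 = {3, 6, 10, 14}  B12 = {1, 3, 10, 14}
Tree: B1–B2, B2–B3, B3–B4, B4–B5, B5–B6, B6–B7, B7–B8, B8–B9, B9–B10, B10–B11, B11–B12
Every bag has size at most 4, so the width is 4 − 1 = 3 and tw(G) ≤ 3. For the lower bound: the 4 vertex sets {2,4,9}, {13}, {0}, {7,8,11,12} are disjoint, each induces a connected subgraph, and every pair is joined by at least one edge of G. Contracting each set to a single vertex therefore yields K_{4} as a minor, and since treewidth is minor-monotone, tw(G) ≥ tw(K_{4}) = 3. Therefore the treewidth is 3.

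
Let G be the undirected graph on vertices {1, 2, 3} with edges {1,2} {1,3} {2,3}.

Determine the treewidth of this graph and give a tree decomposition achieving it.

Treewidth 2.
One such decomposition:
Bags: B1 = {1, 2, 3}
Tree: (single bag)

A single bag containing all 3 vertices is trivially a valid decomposition of width 2. Conversely, {1, 2, 3} is a clique of size 3, and the vertices of any clique must share a bag in every tree decomposition; so some bag has ≥ 3 vertices and tw(G) ≥ 2. Hence tw(G) = 2 exactly.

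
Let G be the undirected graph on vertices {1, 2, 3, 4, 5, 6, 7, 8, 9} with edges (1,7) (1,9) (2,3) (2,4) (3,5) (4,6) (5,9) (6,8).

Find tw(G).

1

A width-1 tree decomposition is:
Bags: B1 = {6, 8}  B2 = {4, 6}  B3 = {2, 4}  B4 = {2, 3}  B5 = {3, 5}  B6 = {5, 9}  B7 = {1, 9}  B8 = {1, 7}
Tree: B1–B2, B2–B3, B3–B4, B4–B5, B5–B6, B6–B7, B7–B8
Each bag holds 2 vertices, so the decomposition has width 1, which upper-bounds the treewidth. Any graph with an edge has treewidth ≥ 1, and G has the edge 8–6. Hence tw(G) = 1 exactly.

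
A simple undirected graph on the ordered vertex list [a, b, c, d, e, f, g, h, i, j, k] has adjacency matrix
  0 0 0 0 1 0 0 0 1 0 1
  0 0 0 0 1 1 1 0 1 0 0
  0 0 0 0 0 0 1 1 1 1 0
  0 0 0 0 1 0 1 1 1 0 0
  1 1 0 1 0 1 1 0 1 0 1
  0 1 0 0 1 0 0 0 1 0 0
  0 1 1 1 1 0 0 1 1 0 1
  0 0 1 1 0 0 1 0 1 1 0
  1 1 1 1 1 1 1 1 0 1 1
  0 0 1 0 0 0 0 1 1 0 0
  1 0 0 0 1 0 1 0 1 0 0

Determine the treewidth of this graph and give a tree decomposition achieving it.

Every bag has size at most 4, so the width is 4 − 1 = 3 and tw(G) ≤ 3. On the other hand G contains the 4-clique {d, e, g, i}. A clique must lie in a single bag of any decomposition, so no decomposition can have width below 3. Combining the bounds, tw(G) = 3.

Treewidth 3.
One optimal decomposition is:
Bags: B1 = {d, g, h, i}  B2 = {d, e, g, i}  B3 = {b, e, g, i}  B4 = {e, g, i, k}  B5 = {b, e, f, i}  B6 = {a, e, i, k}  B7 = {c, g, h, i}  B8 = {c, h, i, j}
Tree: B1–B2, B2–B3, B3–B4, B3–B5, B4–B6, B1–B7, B7–B8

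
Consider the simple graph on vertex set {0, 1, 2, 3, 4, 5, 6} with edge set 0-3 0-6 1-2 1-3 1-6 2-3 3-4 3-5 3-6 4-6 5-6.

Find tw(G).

2

A width-2 tree decomposition is:
Bags: B1 = {1, 2, 3}  B2 = {1, 3, 6}  B3 = {3, 5, 6}  B4 = {3, 4, 6}  B5 = {0, 3, 6}
Tree: B1–B2, B2–B3, B2–B4, B4–B5
Every bag has size at most 3, so the width is 3 − 1 = 2 and tw(G) ≤ 2. For the lower bound, the 3 vertices {1, 2, 3} are pairwise adjacent, and any tree decomposition puts a clique entirely inside one bag — forcing width ≥ 2. Combining the bounds, tw(G) = 2.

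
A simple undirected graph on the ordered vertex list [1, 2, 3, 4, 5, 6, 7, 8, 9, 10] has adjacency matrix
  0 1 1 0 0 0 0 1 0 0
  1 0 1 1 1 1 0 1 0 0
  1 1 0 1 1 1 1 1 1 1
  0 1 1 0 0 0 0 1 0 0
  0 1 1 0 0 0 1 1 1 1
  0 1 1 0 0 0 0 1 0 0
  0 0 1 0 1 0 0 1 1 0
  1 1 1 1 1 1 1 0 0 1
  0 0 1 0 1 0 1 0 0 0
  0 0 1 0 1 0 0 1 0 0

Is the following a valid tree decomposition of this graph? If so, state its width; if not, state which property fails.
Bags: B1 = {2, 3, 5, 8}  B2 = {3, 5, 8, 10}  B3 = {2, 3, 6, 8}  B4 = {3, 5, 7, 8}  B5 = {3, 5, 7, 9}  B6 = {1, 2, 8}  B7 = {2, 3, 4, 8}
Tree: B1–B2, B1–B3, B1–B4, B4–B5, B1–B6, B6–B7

A tree decomposition must satisfy three properties: every vertex lies in some bag; for every edge, both endpoints lie together in some bag; and for every vertex, the bags containing it form a connected subtree. Here edge (3,1) lies in no bag, so the decomposition is invalid.

No — edge (3,1) lies in no bag.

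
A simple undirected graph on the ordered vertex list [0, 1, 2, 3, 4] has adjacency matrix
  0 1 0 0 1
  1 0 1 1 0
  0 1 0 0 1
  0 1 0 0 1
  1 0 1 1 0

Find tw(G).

A width-2 tree decomposition is:
Bags: B1 = {1, 3, 4}  B2 = {1, 2, 4}  B3 = {0, 1, 4}
Tree: B1–B2, B2–B3
Every bag has size at most 3, so the width is 3 − 1 = 2 and tw(G) ≤ 2. For the lower bound, G contains the cycle 3–4–2–1–3, so G is not a forest; only forests have treewidth ≤ 1, hence tw(G) ≥ 2. Hence tw(G) = 2 exactly.

2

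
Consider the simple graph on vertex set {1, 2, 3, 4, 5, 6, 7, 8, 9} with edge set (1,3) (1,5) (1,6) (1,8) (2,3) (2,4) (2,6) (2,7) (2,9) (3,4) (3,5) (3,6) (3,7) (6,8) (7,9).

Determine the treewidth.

2

A width-2 tree decomposition is:
Bags: B1 = {2, 3, 6}  B2 = {2, 3, 7}  B3 = {1, 3, 6}  B4 = {1, 3, 5}  B5 = {2, 7, 9}  B6 = {2, 3, 4}  B7 = {1, 6, 8}
Tree: B1–B2, B1–B3, B3–B4, B2–B5, B1–B6, B3–B7
The largest bag has 3 vertices, giving width 2; this decomposition certifies tw(G) ≤ 2. On the other hand G contains the 3-clique {1, 6, 8}. A clique must lie in a single bag of any decomposition, so no decomposition can have width below 2. Combining the bounds, tw(G) = 2.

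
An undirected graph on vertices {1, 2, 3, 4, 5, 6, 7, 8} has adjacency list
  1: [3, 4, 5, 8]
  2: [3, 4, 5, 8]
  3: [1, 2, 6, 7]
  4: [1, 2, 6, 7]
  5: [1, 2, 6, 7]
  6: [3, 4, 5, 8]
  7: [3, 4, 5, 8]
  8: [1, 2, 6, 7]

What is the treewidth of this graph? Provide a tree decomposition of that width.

Each bag holds 5 vertices, so the decomposition has width 4, which upper-bounds the treewidth. For the lower bound: the 5 vertex sets {5,7}, {2,3}, {4,6}, {8}, {1} are disjoint, each induces a connected subgraph, and every pair is joined by at least one edge of G. Contracting each set to a single vertex therefore yields K_{5} as a minor, and since treewidth is minor-monotone, tw(G) ≥ tw(K_{5}) = 4. Therefore the treewidth is 4.

Treewidth 4.
One such decomposition:
Bags: B1 = {3, 4, 5, 7, 8}  B2 = {2, 3, 4, 5, 8}  B3 = {3, 4, 5, 6, 8}  B4 = {1, 3, 4, 5, 8}
Tree: B1–B2, B2–B3, B3–B4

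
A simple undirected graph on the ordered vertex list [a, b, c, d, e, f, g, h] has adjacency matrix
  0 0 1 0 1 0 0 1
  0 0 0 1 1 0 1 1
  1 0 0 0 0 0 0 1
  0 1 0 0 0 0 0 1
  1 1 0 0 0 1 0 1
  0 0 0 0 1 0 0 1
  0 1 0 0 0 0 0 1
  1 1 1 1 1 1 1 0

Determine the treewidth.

A width-2 tree decomposition is:
Bags: B1 = {a, e, h}  B2 = {b, e, h}  B3 = {b, g, h}  B4 = {a, c, h}  B5 = {b, d, h}  B6 = {e, f, h}
Tree: B1–B2, B2–B3, B1–B4, B3–B5, B2–B6
Each bag holds 3 vertices, so the decomposition has width 2, which upper-bounds the treewidth. On the other hand G contains the 3-clique {a, e, h}. A clique must lie in a single bag of any decomposition, so no decomposition can have width below 2. Therefore the treewidth is 2.

2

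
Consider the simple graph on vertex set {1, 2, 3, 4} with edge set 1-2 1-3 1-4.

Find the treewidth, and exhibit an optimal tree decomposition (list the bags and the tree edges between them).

Treewidth 1.
One such decomposition:
Bags: B1 = {1, 2}  B2 = {1, 4}  B3 = {1, 3}
Tree: B1–B2, B2–B3

Each bag holds 2 vertices, so the decomposition has width 1, which upper-bounds the treewidth. Any graph with an edge has treewidth ≥ 1, and G has the edge 2–1. Therefore the treewidth is 1.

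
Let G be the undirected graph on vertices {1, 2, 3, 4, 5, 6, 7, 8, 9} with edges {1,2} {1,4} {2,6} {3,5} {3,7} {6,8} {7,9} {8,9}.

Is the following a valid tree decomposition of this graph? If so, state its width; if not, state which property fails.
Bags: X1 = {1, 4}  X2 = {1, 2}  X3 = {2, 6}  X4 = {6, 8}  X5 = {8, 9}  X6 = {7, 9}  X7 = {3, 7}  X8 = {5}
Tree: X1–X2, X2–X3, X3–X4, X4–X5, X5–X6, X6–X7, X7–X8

No — edge (3,5) lies in no bag.

A tree decomposition must satisfy three properties: every vertex lies in some bag; for every edge, both endpoints lie together in some bag; and for every vertex, the bags containing it form a connected subtree. Here edge (3,5) lies in no bag, so the decomposition is invalid.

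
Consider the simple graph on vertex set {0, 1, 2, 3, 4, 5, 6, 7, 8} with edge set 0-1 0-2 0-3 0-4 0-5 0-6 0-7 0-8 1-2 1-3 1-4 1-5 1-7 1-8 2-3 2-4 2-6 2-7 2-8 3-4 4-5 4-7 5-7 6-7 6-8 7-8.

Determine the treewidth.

4

A width-4 tree decomposition is:
Bags: B1 = {0, 1, 2, 4, 7}  B2 = {0, 1, 4, 5, 7}  B3 = {0, 1, 2, 7, 8}  B4 = {0, 1, 2, 3, 4}  B5 = {0, 2, 6, 7, 8}
Tree: B1–B2, B1–B3, B1–B4, B3–B5
Each bag holds 5 vertices, so the decomposition has width 4, which upper-bounds the treewidth. Conversely, {0, 1, 2, 7, 8} is a clique of size 5, and the vertices of any clique must share a bag in every tree decomposition; so some bag has ≥ 5 vertices and tw(G) ≥ 4. The upper and lower bounds meet at 4, so that is the treewidth.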